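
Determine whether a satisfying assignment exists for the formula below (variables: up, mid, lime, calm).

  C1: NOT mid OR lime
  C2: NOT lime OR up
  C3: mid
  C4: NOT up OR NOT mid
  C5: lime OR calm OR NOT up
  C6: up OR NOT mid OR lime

(mid) alone gives mid = true.
(lime) alone gives lime = true.
(up) alone gives up = true.
Now (NOT up) is unsatisfied and unit — conflict.
No assignment satisfies every clause.

No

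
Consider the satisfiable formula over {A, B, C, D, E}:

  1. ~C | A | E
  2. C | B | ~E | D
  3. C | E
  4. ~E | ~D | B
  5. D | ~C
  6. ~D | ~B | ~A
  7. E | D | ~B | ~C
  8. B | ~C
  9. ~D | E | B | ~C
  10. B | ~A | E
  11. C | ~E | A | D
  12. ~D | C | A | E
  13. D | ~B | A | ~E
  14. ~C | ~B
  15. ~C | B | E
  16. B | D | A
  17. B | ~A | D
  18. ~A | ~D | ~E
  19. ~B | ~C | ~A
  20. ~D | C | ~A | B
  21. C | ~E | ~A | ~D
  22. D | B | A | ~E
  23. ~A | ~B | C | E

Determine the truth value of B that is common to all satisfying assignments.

True

Suppose B = 0.
(~C) alone gives C = 0.
(E) alone gives E = 1.
(D) alone gives D = 1.
Now (~D) is unsatisfied and unit — conflict.
So every satisfying assignment has B = True.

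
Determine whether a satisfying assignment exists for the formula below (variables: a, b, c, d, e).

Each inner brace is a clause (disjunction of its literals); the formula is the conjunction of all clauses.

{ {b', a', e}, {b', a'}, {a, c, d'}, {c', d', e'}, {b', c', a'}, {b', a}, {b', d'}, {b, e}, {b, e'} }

No, unsatisfiable

Branch on b: set b = 0.
The clause (e) is unit, so e = 1.
But (e') is also a unit clause — contradiction.
Undo b and try b = 1.
The clause (a') is unit, so a = 0.
But (a) is also a unit clause — contradiction.
Neither b = 1 nor b = 0 works.
No assignment satisfies every clause.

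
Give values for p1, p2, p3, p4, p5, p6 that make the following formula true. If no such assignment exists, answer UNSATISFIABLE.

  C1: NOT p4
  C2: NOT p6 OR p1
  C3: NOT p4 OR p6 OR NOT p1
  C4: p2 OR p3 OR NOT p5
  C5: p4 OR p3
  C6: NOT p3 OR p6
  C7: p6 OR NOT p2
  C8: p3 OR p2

p1 ↦ true,  p2 ↦ true,  p3 ↦ true,  p4 ↦ false,  p5 ↦ false,  p6 ↦ true

The clause (NOT p4) is unit, so p4 = false.
The clause (p3) is unit, so p3 = true.
The clause (p6) is unit, so p6 = true.
The clause (p1) is unit, so p1 = true.
All clauses hold; p2, p5 can take either value.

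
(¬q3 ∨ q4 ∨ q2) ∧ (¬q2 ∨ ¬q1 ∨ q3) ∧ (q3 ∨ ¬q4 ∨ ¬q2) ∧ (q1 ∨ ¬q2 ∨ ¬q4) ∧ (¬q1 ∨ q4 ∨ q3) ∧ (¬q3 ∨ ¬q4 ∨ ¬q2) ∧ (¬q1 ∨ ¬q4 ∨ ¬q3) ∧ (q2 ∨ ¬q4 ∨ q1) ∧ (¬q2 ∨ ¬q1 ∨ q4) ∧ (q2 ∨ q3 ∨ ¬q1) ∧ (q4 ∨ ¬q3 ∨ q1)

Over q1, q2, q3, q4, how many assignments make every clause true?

There are 2^4 = 16 truth assignments over (q1, q2, q3, q4).
Split on q3. With q3 = True, the clauses containing q3 are satisfied and ¬q3 drops from the rest; 0 of the 2^3 = 8 assignments to the other variables satisfy what remains.
With q3 = False, by the same count on the reduced clause set, 2 assignments work.
(One model: q1=F, q2=F, q3=F, q4=F.)
Total: 0 + 2 = 2.

2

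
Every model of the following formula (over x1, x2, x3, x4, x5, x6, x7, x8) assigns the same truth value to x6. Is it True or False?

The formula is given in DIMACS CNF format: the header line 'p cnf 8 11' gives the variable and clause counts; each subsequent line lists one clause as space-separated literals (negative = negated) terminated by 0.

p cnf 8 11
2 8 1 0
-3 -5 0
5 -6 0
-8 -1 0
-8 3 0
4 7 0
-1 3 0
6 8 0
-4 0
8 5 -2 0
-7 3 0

Suppose x6 = True.
(x5) alone gives x5 = True.
(¬x3) alone gives x3 = False.
(¬x8) alone gives x8 = False.
(¬x1) alone gives x1 = False.
(x2) alone gives x2 = True.
(¬x4) alone gives x4 = False.
(x7) alone gives x7 = True.
Now (¬x7) is unsatisfied and unit — conflict.
So every satisfying assignment has x6 = False.

False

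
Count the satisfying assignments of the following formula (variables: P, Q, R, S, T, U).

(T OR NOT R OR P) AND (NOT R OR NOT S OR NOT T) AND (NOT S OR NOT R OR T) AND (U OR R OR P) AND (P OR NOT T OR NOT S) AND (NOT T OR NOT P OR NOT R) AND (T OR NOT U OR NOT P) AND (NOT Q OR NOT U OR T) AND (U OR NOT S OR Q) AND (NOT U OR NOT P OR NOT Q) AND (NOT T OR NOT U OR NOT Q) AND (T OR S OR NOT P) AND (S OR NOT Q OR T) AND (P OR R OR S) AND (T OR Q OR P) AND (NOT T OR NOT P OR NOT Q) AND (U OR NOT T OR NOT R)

There are 2^6 = 64 truth assignments over (P, Q, R, S, T, U).
Split on U. With U = true, the clauses containing U are satisfied and NOT U drops from the rest; 3 of the 2^5 = 32 assignments to the other variables satisfy what remains.
With U = false, by the same count on the reduced clause set, 2 assignments work.
(One model: P=F, Q=F, R=T, S=F, T=T, U=T.)
Total: 3 + 2 = 5.

5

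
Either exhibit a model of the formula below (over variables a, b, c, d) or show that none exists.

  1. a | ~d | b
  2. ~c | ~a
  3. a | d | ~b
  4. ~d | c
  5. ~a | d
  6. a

From the singleton clause (a), a = 1.
From the singleton clause (~c), c = 0.
From the singleton clause (~d), d = 0.
That conflicts with the unit clause (d).

UNSATISFIABLE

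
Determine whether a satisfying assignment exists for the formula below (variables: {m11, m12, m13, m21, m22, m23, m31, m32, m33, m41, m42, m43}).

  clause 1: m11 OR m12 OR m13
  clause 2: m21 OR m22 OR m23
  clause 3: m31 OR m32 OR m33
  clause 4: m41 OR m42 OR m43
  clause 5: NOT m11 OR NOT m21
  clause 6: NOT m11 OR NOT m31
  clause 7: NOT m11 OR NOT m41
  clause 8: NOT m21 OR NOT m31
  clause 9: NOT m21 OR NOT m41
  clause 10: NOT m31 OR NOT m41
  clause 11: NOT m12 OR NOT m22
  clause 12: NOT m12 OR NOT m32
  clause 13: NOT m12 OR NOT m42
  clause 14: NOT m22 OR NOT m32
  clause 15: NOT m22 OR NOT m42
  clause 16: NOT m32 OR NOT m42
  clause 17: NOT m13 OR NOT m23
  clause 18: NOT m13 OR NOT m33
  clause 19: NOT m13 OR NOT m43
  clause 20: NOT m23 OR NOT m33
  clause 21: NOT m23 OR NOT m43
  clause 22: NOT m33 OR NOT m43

Try m11 = false.
Try m12 = true.
(NOT m22) alone gives m22 = false.
(NOT m32) alone gives m32 = false.
(NOT m42) alone gives m42 = false.
Try m21 = true.
(NOT m31) alone gives m31 = false.
(m33) alone gives m33 = true.
(NOT m41) alone gives m41 = false.
(m43) alone gives m43 = true.
That conflicts with the unit clause (NOT m43).
That branch fails; take m21 = false instead.
(m23) alone gives m23 = true.
(NOT m13) alone gives m13 = false.
(NOT m33) alone gives m33 = false.
(m31) alone gives m31 = true.
(NOT m41) alone gives m41 = false.
(m43) alone gives m43 = true.
That conflicts with the unit clause (NOT m43).
Either choice for m21 ends in contradiction.
That branch fails; take m12 = false instead.
(m13) alone gives m13 = true.
(NOT m23) alone gives m23 = false.
(NOT m33) alone gives m33 = false.
(NOT m43) alone gives m43 = false.
Try m21 = true.
(NOT m31) alone gives m31 = false.
(m32) alone gives m32 = true.
(NOT m41) alone gives m41 = false.
(m42) alone gives m42 = true.
That conflicts with the unit clause (NOT m42).
That branch fails; take m21 = false instead.
(m22) alone gives m22 = true.
(NOT m32) alone gives m32 = false.
(m31) alone gives m31 = true.
(NOT m41) alone gives m41 = false.
(m42) alone gives m42 = true.
That conflicts with the unit clause (NOT m42).
Either choice for m21 ends in contradiction.
Either choice for m12 ends in contradiction.
That branch fails; take m11 = true instead.
(NOT m21) alone gives m21 = false.
(NOT m31) alone gives m31 = false.
(NOT m41) alone gives m41 = false.
Try m22 = true.
(NOT m12) alone gives m12 = false.
(NOT m32) alone gives m32 = false.
(m33) alone gives m33 = true.
(NOT m42) alone gives m42 = false.
(m43) alone gives m43 = true.
That conflicts with the unit clause (NOT m43).
That branch fails; take m22 = false instead.
(m23) alone gives m23 = true.
(NOT m13) alone gives m13 = false.
(NOT m33) alone gives m33 = false.
(m32) alone gives m32 = true.
(NOT m12) alone gives m12 = false.
(NOT m42) alone gives m42 = false.
(m43) alone gives m43 = true.
That conflicts with the unit clause (NOT m43).
Either choice for m22 ends in contradiction.
Either choice for m11 ends in contradiction.
No assignment satisfies every clause.

No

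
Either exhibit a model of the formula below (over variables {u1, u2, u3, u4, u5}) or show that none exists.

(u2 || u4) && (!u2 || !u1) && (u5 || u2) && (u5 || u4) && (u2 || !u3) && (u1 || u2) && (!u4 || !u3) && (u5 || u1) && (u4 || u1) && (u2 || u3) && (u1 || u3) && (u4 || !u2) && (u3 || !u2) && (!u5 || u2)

Try u2 = true.
From the singleton clause (!u1), u1 = false.
From the singleton clause (u5), u5 = true.
From the singleton clause (u4), u4 = true.
From the singleton clause (!u3), u3 = false.
That conflicts with the unit clause (u3).
Backtrack on u2: now try u2 = false.
From the singleton clause (u4), u4 = true.
From the singleton clause (u5), u5 = true.
That conflicts with the unit clause (!u5).
Neither u2 = true nor u2 = false works.

UNSATISFIABLE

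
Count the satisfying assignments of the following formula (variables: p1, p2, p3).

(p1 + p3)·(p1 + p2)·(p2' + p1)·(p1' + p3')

2

There are 2^3 = 8 truth assignments over (p1, p2, p3).
Check each against the 4 clauses (columns in the order p1, p2, p3):
  F F F  ✗ fails (p1 + p3)
  F F T  ✗ fails (p1 + p2)
  F T F  ✗ fails (p1 + p3)
  F T T  ✗ fails (p2' + p1)
  T F F  ✓ satisfies all
  T F T  ✗ fails (p1' + p3')
  T T F  ✓ satisfies all
  T T T  ✗ fails (p1' + p3')
2 of the 8 rows are models.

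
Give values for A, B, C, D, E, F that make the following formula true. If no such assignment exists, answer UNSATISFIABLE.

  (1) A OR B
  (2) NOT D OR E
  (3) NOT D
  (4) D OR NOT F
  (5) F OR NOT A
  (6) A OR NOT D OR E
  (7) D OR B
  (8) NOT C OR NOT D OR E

A: false; B: true; C: true; D: false; E: false; F: false

The clause (NOT D) is unit, so D = false.
The clause (NOT F) is unit, so F = false.
The clause (NOT A) is unit, so A = false.
The clause (B) is unit, so B = true.
Every clause is now satisfied; C, E are unconstrained.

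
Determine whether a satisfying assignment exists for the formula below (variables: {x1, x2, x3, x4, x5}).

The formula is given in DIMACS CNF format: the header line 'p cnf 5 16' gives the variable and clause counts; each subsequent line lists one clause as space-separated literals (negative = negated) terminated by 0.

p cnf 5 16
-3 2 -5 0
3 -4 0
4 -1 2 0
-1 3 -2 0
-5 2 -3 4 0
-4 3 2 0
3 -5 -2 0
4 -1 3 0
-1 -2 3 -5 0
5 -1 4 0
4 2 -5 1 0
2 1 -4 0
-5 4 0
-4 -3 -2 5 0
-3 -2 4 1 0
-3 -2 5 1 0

Case x3 = True:
Case x2 = False:
From the singleton clause (¬x5), x5 = False.
Case x4 = False:
From the singleton clause (¬x1), x1 = False.
All clauses are satisfied.
A satisfying assignment: x1=False, x2=False, x3=True, x4=False, x5=False.

Yes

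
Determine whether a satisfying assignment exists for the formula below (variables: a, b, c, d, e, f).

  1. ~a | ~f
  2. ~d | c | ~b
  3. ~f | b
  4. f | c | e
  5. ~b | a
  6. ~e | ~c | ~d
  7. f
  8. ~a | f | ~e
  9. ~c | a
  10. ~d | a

No

From the singleton clause (f), f = 1.
From the singleton clause (~a), a = 0.
From the singleton clause (b), b = 1.
But (~b) is also a unit clause — contradiction.
No assignment satisfies every clause.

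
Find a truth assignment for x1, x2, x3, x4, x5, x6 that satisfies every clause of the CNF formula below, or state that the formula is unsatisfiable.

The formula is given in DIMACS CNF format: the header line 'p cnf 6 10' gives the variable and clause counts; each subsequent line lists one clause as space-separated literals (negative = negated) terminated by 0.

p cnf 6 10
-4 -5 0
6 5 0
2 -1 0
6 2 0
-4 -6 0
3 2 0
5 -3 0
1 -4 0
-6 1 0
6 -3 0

Try x4 = False.
Try x6 = False.
The clause (x5) is unit, so x5 = True.
The clause (x2) is unit, so x2 = True.
The clause (¬x3) is unit, so x3 = False.
No clause remains; x1 is free.

x1 ↦ True,  x2 ↦ True,  x3 ↦ False,  x4 ↦ False,  x5 ↦ True,  x6 ↦ False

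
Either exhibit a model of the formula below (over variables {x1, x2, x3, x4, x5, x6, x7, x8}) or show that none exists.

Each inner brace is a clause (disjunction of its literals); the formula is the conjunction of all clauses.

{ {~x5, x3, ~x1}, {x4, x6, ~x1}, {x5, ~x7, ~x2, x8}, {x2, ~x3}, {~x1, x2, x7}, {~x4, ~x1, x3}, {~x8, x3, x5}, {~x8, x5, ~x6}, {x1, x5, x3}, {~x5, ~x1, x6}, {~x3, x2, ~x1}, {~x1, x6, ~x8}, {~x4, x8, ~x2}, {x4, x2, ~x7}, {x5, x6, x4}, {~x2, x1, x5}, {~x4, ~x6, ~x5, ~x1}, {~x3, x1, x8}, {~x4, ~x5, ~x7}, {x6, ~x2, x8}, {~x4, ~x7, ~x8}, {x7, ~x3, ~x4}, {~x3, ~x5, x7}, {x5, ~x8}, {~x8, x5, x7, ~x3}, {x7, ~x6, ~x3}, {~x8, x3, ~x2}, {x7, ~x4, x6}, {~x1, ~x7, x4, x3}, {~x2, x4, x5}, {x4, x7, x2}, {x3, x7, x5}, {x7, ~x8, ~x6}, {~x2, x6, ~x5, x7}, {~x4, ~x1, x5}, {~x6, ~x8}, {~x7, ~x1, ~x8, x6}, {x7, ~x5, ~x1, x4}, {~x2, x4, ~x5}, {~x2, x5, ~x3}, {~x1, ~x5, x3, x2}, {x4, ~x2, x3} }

x1: 0, x2: 0, x3: 0, x4: 1, x5: 1, x6: 1, x7: 0, x8: 0

Case x2 = 0:
The clause (~x3) is unit, so x3 = 0.
Case x5 = 1:
The clause (~x1) is unit, so x1 = 0.
Case x4 = 1:
The clause (~x7) is unit, so x7 = 0.
The clause (x6) is unit, so x6 = 1.
The clause (~x8) is unit, so x8 = 0.
This assignment satisfies each clause.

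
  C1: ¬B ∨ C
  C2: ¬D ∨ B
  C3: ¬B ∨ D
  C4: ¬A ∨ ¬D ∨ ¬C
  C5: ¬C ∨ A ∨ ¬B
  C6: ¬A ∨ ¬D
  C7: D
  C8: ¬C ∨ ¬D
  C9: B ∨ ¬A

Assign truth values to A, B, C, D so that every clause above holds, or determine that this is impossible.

From the singleton clause (D), D = True.
From the singleton clause (B), B = True.
From the singleton clause (C), C = True.
But (¬C) is also a unit clause — contradiction.

UNSATISFIABLE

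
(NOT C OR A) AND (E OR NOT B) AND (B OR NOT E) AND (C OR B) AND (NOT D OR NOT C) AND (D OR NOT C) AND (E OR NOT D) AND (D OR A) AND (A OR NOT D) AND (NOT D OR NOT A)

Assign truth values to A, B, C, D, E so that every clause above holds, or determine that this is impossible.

A=true, B=true, C=false, D=false, E=true

Try C = false.
(B) alone gives B = true.
(E) alone gives E = true.
Try D = false.
(A) alone gives A = true.
Every clause now holds.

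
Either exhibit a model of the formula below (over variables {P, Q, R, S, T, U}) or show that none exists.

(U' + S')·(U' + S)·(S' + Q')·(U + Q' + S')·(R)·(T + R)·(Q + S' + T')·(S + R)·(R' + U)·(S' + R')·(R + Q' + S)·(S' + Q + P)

Unit clause (R) forces R = 1.
Unit clause (U) forces U = 1.
Unit clause (S') forces S = 0.
But (S) is also a unit clause — contradiction.

UNSATISFIABLE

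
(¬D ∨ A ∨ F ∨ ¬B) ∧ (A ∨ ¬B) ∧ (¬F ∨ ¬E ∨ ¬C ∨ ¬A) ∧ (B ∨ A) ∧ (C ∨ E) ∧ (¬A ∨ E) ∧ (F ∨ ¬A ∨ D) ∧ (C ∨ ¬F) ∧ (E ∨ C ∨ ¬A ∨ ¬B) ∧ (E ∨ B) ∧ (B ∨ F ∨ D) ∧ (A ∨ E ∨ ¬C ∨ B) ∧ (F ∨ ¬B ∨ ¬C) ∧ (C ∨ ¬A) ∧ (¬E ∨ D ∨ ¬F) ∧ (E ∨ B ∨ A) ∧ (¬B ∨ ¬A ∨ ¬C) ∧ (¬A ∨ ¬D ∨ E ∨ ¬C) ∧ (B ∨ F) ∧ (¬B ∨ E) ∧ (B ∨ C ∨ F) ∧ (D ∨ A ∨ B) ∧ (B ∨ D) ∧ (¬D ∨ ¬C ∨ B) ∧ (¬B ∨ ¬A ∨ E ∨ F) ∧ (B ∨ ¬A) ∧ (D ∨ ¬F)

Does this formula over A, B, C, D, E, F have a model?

Case A = True:
(E) alone gives E = True.
(C) alone gives C = True.
(¬F) alone gives F = False.
(D) alone gives D = True.
(¬B) alone gives B = False.
Now (B) is unsatisfied and unit — conflict.
Backtrack on A: now try A = False.
(¬B) alone gives B = False.
Now (B) is unsatisfied and unit — conflict.
Neither A = True nor A = False works.
No assignment satisfies every clause.

No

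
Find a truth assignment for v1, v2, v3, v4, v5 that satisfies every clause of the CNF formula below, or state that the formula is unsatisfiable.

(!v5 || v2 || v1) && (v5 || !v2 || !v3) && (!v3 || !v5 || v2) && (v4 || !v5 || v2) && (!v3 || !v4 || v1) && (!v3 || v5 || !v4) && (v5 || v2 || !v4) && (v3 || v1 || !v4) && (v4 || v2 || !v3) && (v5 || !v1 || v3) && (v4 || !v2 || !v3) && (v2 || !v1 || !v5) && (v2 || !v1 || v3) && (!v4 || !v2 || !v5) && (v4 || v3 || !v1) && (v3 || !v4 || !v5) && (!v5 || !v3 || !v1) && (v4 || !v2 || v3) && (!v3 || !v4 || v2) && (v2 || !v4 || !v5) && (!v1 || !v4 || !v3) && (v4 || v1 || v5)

UNSATISFIABLE

Case v5 = false:
Case v2 = false:
The clause (!v4) is unit, so v4 = false.
The clause (!v3) is unit, so v3 = false.
The clause (!v1) is unit, so v1 = false.
Now (v1) is unsatisfied and unit — conflict.
That branch fails; take v2 = true instead.
The clause (!v3) is unit, so v3 = false.
The clause (!v1) is unit, so v1 = false.
The clause (!v4) is unit, so v4 = false.
Now (v4) is unsatisfied and unit — conflict.
Both values of v2 lead to a conflict.
That branch fails; take v5 = true instead.
Case v2 = true:
The clause (!v4) is unit, so v4 = false.
The clause (!v3) is unit, so v3 = false.
Now (v3) is unsatisfied and unit — conflict.
That branch fails; take v2 = false instead.
The clause (v1) is unit, so v1 = true.
Now (!v1) is unsatisfied and unit — conflict.
Both values of v2 lead to a conflict.
Both values of v5 lead to a conflict.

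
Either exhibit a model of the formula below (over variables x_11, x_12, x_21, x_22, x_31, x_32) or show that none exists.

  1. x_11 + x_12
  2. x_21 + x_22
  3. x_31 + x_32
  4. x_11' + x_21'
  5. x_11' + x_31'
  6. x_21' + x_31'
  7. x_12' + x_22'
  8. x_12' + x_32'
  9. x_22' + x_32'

Case x_11 = 1:
Unit clause (x_21') forces x_21 = 0.
Unit clause (x_22) forces x_22 = 1.
Unit clause (x_31') forces x_31 = 0.
Unit clause (x_32) forces x_32 = 1.
But (x_32') is also a unit clause — contradiction.
Backtrack on x_11: now try x_11 = 0.
Unit clause (x_12) forces x_12 = 1.
Unit clause (x_22') forces x_22 = 0.
Unit clause (x_21) forces x_21 = 1.
Unit clause (x_31') forces x_31 = 0.
Unit clause (x_32) forces x_32 = 1.
But (x_32') is also a unit clause — contradiction.
Either choice for x_11 ends in contradiction.

UNSATISFIABLE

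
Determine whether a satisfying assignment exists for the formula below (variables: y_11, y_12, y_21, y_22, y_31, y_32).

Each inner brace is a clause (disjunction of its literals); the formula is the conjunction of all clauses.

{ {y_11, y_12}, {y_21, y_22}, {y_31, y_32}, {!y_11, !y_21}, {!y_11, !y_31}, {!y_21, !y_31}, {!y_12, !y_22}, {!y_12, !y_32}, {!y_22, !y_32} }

No, unsatisfiable

Suppose y_11 = true.
The clause (!y_21) is unit, so y_21 = false.
The clause (y_22) is unit, so y_22 = true.
The clause (!y_31) is unit, so y_31 = false.
The clause (y_32) is unit, so y_32 = true.
But (!y_32) is also a unit clause — contradiction.
So y_11 must be the other value — set y_11 = false.
The clause (y_12) is unit, so y_12 = true.
The clause (!y_22) is unit, so y_22 = false.
The clause (y_21) is unit, so y_21 = true.
The clause (!y_31) is unit, so y_31 = false.
The clause (y_32) is unit, so y_32 = true.
But (!y_32) is also a unit clause — contradiction.
Neither y_11 = true nor y_11 = false works.
No assignment satisfies every clause.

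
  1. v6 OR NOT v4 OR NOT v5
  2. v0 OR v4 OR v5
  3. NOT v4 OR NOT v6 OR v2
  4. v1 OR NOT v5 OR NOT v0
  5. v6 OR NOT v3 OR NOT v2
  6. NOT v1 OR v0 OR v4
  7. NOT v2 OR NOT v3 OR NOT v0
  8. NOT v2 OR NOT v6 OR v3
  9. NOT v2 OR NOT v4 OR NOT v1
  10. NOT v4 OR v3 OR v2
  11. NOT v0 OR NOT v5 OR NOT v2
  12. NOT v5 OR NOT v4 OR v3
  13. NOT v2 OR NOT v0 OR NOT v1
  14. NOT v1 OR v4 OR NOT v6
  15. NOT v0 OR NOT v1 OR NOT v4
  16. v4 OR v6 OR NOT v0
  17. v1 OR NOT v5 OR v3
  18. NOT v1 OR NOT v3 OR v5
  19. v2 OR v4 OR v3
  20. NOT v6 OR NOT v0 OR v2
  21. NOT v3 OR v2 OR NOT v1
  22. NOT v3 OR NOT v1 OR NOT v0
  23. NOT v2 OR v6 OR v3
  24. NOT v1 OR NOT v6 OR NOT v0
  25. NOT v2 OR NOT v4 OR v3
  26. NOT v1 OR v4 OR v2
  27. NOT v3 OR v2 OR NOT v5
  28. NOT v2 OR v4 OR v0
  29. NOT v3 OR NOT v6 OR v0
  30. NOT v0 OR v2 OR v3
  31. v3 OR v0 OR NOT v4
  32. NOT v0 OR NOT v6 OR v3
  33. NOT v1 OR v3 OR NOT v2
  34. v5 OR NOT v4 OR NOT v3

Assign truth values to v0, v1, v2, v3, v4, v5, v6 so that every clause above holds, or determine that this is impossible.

UNSATISFIABLE

Suppose v6 = true.
Suppose v4 = false.
The clause (NOT v1) is unit, so v1 = false.
Suppose v0 = true.
The clause (NOT v5) is unit, so v5 = false.
The clause (v2) is unit, so v2 = true.
The clause (NOT v3) is unit, so v3 = false.
But (v3) is also a unit clause — contradiction.
Backtrack on v0: now try v0 = false.
The clause (v5) is unit, so v5 = true.
The clause (v3) is unit, so v3 = true.
But (NOT v3) is also a unit clause — contradiction.
Either choice for v0 ends in contradiction.
Backtrack on v4: now try v4 = true.
The clause (v2) is unit, so v2 = true.
The clause (v3) is unit, so v3 = true.
The clause (NOT v0) is unit, so v0 = false.
But (v0) is also a unit clause — contradiction.
Either choice for v4 ends in contradiction.
Backtrack on v6: now try v6 = false.
Suppose v4 = false.
The clause (NOT v0) is unit, so v0 = false.
The clause (v5) is unit, so v5 = true.
The clause (NOT v1) is unit, so v1 = false.
The clause (v3) is unit, so v3 = true.
The clause (NOT v2) is unit, so v2 = false.
But (v2) is also a unit clause — contradiction.
Backtrack on v4: now try v4 = true.
The clause (NOT v5) is unit, so v5 = false.
The clause (NOT v3) is unit, so v3 = false.
The clause (v2) is unit, so v2 = true.
But (NOT v2) is also a unit clause — contradiction.
Either choice for v4 ends in contradiction.
Either choice for v6 ends in contradiction.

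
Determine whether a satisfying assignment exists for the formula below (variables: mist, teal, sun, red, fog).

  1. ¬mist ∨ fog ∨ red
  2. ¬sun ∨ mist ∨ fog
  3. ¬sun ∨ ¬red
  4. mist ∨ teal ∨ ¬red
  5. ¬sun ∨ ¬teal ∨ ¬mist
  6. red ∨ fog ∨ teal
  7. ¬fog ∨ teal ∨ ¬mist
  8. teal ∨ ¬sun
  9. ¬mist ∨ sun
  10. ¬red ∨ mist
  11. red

Unit clause (red) forces red = True.
Unit clause (¬sun) forces sun = False.
Unit clause (¬mist) forces mist = False.
Now (mist) is unsatisfied and unit — conflict.
No assignment satisfies every clause.

No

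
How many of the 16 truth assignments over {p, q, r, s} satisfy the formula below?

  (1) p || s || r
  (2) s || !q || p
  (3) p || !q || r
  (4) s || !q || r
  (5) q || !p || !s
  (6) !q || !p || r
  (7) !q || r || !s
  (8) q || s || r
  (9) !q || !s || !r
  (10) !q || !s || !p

5

There are 2^4 = 16 truth assignments over (p, q, r, s).
Split on s. With s = true, the clauses containing s are satisfied and !s drops from the rest; 2 of the 2^3 = 8 assignments to the other variables satisfy what remains.
With s = false, by the same count on the reduced clause set, 3 assignments work.
(One model: p=F, q=F, r=F, s=T.)
Total: 2 + 3 = 5.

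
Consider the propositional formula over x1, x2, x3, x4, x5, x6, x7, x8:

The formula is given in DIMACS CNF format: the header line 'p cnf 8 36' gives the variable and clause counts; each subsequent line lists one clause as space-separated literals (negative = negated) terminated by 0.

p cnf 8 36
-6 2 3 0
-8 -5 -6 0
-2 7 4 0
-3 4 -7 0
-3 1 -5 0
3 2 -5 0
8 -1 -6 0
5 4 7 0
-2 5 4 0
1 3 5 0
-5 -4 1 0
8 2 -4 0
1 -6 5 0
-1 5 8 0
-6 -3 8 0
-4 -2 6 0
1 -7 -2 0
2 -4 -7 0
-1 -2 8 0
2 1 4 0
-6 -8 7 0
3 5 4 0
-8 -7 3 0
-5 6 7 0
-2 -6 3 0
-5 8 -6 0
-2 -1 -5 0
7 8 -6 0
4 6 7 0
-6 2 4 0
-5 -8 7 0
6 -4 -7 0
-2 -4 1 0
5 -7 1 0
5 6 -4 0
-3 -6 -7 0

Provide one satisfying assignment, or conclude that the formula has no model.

UNSATISFIABLE

Branch on x6: set x6 = False.
Branch on x4: set x4 = False.
From the singleton clause (x7), x7 = True.
From the singleton clause (¬x3), x3 = False.
From the singleton clause (x5), x5 = True.
From the singleton clause (x2), x2 = True.
From the singleton clause (x1), x1 = True.
That conflicts with the unit clause (¬x1).
So x4 must be the other value — set x4 = True.
From the singleton clause (¬x2), x2 = False.
From the singleton clause (x8), x8 = True.
From the singleton clause (¬x7), x7 = False.
From the singleton clause (¬x5), x5 = False.
That conflicts with the unit clause (x5).
Either choice for x4 ends in contradiction.
So x6 must be the other value — set x6 = True.
Branch on x2: set x2 = True.
From the singleton clause (x3), x3 = True.
From the singleton clause (x8), x8 = True.
From the singleton clause (¬x5), x5 = False.
From the singleton clause (x4), x4 = True.
From the singleton clause (x1), x1 = True.
From the singleton clause (x7), x7 = True.
That conflicts with the unit clause (¬x7).
So x2 must be the other value — set x2 = False.
From the singleton clause (x3), x3 = True.
From the singleton clause (x8), x8 = True.
From the singleton clause (¬x5), x5 = False.
From the singleton clause (x1), x1 = True.
From the singleton clause (x7), x7 = True.
That conflicts with the unit clause (¬x7).
Either choice for x2 ends in contradiction.
Either choice for x6 ends in contradiction.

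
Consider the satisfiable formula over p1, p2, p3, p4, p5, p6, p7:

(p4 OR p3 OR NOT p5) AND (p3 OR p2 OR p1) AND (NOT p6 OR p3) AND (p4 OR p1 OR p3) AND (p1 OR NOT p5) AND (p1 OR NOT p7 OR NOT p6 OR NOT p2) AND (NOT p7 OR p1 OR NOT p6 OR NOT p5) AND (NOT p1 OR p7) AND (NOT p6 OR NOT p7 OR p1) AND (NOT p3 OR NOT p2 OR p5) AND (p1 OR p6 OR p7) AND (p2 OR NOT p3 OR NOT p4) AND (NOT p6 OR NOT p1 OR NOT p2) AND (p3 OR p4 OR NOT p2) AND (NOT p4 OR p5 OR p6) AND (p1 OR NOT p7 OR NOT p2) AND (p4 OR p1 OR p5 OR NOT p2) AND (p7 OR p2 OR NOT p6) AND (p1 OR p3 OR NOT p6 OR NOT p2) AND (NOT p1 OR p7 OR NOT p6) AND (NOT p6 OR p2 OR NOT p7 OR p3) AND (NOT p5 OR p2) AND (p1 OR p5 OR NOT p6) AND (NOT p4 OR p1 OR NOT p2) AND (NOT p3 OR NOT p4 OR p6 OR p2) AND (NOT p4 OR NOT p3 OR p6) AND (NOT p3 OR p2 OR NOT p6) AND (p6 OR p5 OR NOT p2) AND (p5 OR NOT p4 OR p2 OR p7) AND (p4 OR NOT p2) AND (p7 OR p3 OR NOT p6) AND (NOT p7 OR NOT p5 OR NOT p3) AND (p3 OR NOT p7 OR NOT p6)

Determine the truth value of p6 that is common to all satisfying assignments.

Suppose p6 = true.
(p3) alone gives p3 = true.
(p2) alone gives p2 = true.
(p5) alone gives p5 = true.
(p1) alone gives p1 = true.
That conflicts with the unit clause (NOT p1).
So every satisfying assignment has p6 = False.

False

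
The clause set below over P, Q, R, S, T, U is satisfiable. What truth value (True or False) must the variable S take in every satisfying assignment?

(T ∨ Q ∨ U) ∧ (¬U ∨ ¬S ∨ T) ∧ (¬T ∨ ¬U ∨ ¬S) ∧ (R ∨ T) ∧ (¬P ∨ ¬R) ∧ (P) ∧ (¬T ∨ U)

Suppose S = True.
The clause (P) is unit, so P = True.
The clause (¬R) is unit, so R = False.
The clause (T) is unit, so T = True.
The clause (¬U) is unit, so U = False.
That conflicts with the unit clause (U).
So every satisfying assignment has S = False.

False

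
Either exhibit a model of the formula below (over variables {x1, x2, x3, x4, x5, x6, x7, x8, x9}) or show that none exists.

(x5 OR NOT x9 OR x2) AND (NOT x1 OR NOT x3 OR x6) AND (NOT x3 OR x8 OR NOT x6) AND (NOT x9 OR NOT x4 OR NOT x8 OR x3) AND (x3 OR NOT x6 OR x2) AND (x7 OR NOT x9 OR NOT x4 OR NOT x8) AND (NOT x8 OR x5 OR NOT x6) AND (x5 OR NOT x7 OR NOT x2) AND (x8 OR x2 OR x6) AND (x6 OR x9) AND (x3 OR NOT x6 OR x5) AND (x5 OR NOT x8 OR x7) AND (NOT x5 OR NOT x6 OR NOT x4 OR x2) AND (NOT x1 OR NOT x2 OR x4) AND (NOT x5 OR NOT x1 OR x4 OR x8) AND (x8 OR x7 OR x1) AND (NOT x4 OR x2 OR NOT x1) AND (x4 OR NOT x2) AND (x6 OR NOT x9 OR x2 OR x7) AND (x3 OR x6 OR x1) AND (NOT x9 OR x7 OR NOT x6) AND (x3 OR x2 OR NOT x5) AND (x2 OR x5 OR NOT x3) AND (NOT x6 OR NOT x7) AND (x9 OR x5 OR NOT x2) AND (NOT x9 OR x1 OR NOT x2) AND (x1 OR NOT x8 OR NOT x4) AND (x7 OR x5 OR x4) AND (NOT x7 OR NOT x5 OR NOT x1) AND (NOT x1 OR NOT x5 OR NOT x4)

Try x6 = false.
The clause (x9) is unit, so x9 = true.
Try x5 = false.
The clause (x2) is unit, so x2 = true.
The clause (NOT x7) is unit, so x7 = false.
The clause (NOT x8) is unit, so x8 = false.
The clause (x1) is unit, so x1 = true.
The clause (NOT x3) is unit, so x3 = false.
The clause (x4) is unit, so x4 = true.
Every clause now holds.

x1: true; x2: true; x3: false; x4: true; x5: false; x6: false; x7: false; x8: false; x9: true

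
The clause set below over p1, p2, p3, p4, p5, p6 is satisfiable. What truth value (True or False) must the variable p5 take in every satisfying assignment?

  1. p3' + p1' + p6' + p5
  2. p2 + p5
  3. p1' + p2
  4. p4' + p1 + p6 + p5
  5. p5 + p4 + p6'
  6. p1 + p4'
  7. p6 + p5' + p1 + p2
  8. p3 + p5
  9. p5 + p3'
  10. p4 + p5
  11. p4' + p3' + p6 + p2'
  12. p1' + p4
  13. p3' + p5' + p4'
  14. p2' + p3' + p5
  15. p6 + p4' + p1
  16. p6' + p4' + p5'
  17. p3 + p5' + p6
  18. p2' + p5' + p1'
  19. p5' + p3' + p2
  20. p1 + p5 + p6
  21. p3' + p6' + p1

Suppose p5 = 0.
(p2) alone gives p2 = 1.
(p3) alone gives p3 = 1.
That conflicts with the unit clause (p3').
So every satisfying assignment has p5 = True.

True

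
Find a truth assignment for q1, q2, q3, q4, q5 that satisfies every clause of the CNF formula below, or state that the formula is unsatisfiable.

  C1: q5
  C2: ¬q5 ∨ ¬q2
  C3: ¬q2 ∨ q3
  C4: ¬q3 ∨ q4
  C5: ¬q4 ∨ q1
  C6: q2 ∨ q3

q1=True,  q2=False,  q3=True,  q4=True,  q5=True

The clause (q5) is unit, so q5 = True.
The clause (¬q2) is unit, so q2 = False.
The clause (q3) is unit, so q3 = True.
The clause (q4) is unit, so q4 = True.
The clause (q1) is unit, so q1 = True.
All clauses are satisfied.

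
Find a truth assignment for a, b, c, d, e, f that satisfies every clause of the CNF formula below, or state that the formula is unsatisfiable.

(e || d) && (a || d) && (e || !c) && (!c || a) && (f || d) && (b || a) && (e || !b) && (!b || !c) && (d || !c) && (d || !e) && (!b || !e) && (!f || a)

a ↦ true, b ↦ false, c ↦ false, d ↦ true, e ↦ false, f ↦ true

Branch on e: set e = false.
Unit clause (d) forces d = true.
Unit clause (!c) forces c = false.
Unit clause (!b) forces b = false.
Unit clause (a) forces a = true.
No clause remains; f is free.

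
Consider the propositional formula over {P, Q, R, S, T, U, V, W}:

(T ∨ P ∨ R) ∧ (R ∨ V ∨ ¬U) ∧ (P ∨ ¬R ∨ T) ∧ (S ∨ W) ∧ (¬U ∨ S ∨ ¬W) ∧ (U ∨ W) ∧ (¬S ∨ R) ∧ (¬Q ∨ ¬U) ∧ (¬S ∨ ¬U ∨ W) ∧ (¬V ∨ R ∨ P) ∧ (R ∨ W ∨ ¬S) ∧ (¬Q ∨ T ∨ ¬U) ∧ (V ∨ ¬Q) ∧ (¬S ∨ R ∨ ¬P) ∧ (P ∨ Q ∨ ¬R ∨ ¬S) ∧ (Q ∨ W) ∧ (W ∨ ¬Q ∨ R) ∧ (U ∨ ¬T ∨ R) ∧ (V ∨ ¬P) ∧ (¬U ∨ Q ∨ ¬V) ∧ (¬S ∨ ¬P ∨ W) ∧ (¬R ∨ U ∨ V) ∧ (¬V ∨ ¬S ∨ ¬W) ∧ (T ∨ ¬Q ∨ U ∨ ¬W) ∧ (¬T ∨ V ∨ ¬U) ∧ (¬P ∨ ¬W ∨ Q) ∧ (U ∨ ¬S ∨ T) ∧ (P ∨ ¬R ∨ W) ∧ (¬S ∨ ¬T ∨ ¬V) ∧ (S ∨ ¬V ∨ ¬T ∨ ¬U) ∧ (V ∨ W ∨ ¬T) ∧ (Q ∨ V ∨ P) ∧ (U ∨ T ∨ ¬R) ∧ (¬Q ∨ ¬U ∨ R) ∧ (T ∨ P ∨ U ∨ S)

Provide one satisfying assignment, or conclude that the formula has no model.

Branch on S: set S = False.
Unit clause (W) forces W = True.
Unit clause (¬U) forces U = False.
Branch on V: set V = True.
Branch on R: set R = True.
Unit clause (T) forces T = True.
Branch on P: set P = True.
Unit clause (Q) forces Q = True.
This assignment satisfies each clause.

P: True, Q: True, R: True, S: False, T: True, U: False, V: True, W: True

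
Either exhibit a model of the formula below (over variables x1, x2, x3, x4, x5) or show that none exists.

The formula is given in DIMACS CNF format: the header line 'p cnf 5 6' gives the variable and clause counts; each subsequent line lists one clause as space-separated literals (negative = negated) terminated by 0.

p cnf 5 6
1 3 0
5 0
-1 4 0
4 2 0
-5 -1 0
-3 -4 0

The clause (x5) is unit, so x5 = True.
The clause (¬x1) is unit, so x1 = False.
The clause (x3) is unit, so x3 = True.
The clause (¬x4) is unit, so x4 = False.
The clause (x2) is unit, so x2 = True.
Every clause now holds.

x1: False,  x2: True,  x3: True,  x4: False,  x5: True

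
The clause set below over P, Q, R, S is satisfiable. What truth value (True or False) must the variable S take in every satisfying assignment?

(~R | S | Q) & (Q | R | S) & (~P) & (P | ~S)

Suppose S = 1.
Unit clause (~P) forces P = 0.
That conflicts with the unit clause (P).
So every satisfying assignment has S = False.

False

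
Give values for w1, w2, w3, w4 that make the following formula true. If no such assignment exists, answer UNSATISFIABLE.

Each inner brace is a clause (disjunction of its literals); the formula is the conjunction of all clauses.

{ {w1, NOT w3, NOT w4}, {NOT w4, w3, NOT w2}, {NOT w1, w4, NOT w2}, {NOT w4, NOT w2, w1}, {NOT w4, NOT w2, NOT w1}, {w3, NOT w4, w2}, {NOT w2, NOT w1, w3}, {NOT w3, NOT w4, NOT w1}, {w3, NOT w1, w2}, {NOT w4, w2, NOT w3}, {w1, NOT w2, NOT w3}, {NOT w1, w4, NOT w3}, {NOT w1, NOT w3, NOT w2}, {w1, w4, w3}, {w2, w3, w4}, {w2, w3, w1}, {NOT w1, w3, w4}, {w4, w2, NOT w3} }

Try w1 = true.
Try w4 = true.
The clause (NOT w2) is unit, so w2 = false.
The clause (w3) is unit, so w3 = true.
Now (NOT w3) is unsatisfied and unit — conflict.
So w4 must be the other value — set w4 = false.
The clause (NOT w2) is unit, so w2 = false.
The clause (w3) is unit, so w3 = true.
Now (NOT w3) is unsatisfied and unit — conflict.
Both values of w4 lead to a conflict.
So w1 must be the other value — set w1 = false.
Try w3 = false.
The clause (w4) is unit, so w4 = true.
The clause (NOT w2) is unit, so w2 = false.
Now (w2) is unsatisfied and unit — conflict.
So w3 must be the other value — set w3 = true.
The clause (NOT w4) is unit, so w4 = false.
The clause (NOT w2) is unit, so w2 = false.
Now (w2) is unsatisfied and unit — conflict.
Both values of w3 lead to a conflict.
Both values of w1 lead to a conflict.

UNSATISFIABLE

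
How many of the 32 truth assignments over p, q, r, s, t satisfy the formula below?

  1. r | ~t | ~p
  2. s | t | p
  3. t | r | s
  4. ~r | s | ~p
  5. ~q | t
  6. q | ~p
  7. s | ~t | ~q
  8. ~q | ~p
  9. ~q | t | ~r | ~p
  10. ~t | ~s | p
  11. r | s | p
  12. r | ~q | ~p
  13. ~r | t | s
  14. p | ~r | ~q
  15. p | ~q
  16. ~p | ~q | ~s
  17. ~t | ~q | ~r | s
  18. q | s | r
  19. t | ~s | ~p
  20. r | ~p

3

There are 2^5 = 32 truth assignments over (p, q, r, s, t).
Split on s. With s = 1, the clauses containing s are satisfied and ~s drops from the rest; 2 of the 2^4 = 16 assignments to the other variables satisfy what remains.
With s = 0, by the same count on the reduced clause set, 1 assignment works.
(One model: p=F, q=F, r=F, s=T, t=F.)
Total: 2 + 1 = 3.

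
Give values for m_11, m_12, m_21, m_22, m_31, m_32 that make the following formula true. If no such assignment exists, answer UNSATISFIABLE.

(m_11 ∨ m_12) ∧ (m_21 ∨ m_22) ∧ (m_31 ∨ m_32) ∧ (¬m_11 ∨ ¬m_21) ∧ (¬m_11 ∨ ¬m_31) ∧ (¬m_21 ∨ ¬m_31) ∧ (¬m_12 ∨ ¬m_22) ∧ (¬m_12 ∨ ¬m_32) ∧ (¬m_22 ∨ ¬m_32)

Branch on m_11: set m_11 = True.
The clause (¬m_21) is unit, so m_21 = False.
The clause (m_22) is unit, so m_22 = True.
The clause (¬m_31) is unit, so m_31 = False.
The clause (m_32) is unit, so m_32 = True.
Now (¬m_32) is unsatisfied and unit — conflict.
So m_11 must be the other value — set m_11 = False.
The clause (m_12) is unit, so m_12 = True.
The clause (¬m_22) is unit, so m_22 = False.
The clause (m_21) is unit, so m_21 = True.
The clause (¬m_31) is unit, so m_31 = False.
The clause (m_32) is unit, so m_32 = True.
Now (¬m_32) is unsatisfied and unit — conflict.
Neither m_11 = True nor m_11 = False works.

UNSATISFIABLE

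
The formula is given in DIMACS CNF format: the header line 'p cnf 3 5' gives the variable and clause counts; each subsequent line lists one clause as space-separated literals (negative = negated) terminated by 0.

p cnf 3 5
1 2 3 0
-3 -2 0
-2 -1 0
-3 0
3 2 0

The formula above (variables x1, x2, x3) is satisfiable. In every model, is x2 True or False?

True

Suppose x2 = False.
From the singleton clause (¬x3), x3 = False.
That conflicts with the unit clause (x3).
So every satisfying assignment has x2 = True.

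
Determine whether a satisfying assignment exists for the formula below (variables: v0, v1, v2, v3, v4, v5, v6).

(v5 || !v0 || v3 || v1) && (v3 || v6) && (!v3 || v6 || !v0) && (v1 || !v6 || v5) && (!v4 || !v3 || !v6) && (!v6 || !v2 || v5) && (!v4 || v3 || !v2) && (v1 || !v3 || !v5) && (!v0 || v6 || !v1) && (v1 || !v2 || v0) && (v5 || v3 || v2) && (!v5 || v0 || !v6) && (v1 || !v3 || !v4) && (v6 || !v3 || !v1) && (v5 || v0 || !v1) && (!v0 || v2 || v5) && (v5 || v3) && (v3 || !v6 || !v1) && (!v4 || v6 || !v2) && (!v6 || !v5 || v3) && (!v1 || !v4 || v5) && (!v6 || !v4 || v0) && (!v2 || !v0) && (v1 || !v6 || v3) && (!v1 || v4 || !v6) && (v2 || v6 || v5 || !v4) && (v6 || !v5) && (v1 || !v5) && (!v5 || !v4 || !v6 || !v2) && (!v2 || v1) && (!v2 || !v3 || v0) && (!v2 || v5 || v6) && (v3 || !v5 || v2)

Yes

Branch on v3: set v3 = true.
Branch on v6: set v6 = false.
From the singleton clause (!v0), v0 = false.
From the singleton clause (!v1), v1 = false.
From the singleton clause (!v5), v5 = false.
From the singleton clause (!v2), v2 = false.
From the singleton clause (!v4), v4 = false.
Every clause now holds.
A satisfying assignment: v0: false; v1: false; v2: false; v3: true; v4: false; v5: false; v6: false.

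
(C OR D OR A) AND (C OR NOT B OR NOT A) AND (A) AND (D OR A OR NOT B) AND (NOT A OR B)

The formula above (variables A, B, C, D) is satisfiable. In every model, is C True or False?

Suppose C = false.
(A) alone gives A = true.
(NOT B) alone gives B = false.
But (B) is also a unit clause — contradiction.
So every satisfying assignment has C = True.

True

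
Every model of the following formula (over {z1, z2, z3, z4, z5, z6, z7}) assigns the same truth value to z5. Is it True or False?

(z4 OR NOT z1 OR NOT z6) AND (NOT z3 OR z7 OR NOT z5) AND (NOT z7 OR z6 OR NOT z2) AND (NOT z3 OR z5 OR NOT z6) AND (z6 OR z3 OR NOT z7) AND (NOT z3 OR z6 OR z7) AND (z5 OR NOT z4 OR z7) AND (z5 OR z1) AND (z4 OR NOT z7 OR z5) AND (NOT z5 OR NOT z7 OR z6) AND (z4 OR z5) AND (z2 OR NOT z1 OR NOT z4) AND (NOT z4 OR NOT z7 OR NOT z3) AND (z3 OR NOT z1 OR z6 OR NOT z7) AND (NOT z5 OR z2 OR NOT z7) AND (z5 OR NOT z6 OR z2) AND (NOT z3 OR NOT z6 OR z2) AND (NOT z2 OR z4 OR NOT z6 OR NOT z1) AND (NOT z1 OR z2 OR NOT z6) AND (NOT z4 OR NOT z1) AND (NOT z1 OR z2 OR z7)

Suppose z5 = false.
The clause (z1) is unit, so z1 = true.
The clause (z4) is unit, so z4 = true.
But (NOT z4) is also a unit clause — contradiction.
So every satisfying assignment has z5 = True.

True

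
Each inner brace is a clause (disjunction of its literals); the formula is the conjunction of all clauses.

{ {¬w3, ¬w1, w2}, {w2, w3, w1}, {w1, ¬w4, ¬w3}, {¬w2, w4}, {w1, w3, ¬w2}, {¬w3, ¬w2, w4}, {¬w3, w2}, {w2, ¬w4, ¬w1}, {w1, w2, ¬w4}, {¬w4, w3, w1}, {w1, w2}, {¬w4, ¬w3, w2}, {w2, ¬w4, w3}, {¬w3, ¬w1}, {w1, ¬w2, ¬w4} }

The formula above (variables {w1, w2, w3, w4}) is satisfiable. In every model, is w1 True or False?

True

Suppose w1 = False.
Unit clause (w2) forces w2 = True.
Unit clause (w4) forces w4 = True.
But (¬w4) is also a unit clause — contradiction.
So every satisfying assignment has w1 = True.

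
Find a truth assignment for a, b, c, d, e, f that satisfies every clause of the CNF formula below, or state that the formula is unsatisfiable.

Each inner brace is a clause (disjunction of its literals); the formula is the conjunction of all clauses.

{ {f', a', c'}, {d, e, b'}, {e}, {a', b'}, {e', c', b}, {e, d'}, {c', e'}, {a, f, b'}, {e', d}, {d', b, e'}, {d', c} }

UNSATISFIABLE

The clause (e) is unit, so e = 1.
The clause (c') is unit, so c = 0.
The clause (d) is unit, so d = 1.
Now (d') is unsatisfied and unit — conflict.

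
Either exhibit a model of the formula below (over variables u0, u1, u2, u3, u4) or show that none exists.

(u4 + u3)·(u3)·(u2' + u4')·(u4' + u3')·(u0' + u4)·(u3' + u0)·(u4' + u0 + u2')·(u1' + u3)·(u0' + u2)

UNSATISFIABLE

(u3) alone gives u3 = 1.
(u4') alone gives u4 = 0.
(u0') alone gives u0 = 0.
That conflicts with the unit clause (u0).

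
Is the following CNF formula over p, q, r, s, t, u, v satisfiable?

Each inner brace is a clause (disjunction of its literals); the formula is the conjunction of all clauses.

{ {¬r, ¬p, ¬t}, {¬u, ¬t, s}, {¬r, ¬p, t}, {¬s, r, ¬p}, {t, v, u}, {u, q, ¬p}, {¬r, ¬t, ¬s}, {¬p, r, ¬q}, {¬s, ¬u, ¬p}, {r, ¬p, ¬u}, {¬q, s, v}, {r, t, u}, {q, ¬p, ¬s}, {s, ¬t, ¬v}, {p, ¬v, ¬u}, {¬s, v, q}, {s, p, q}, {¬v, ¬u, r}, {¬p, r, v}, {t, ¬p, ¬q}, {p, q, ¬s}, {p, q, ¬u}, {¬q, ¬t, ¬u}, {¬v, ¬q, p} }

Yes

Branch on r: set r = True.
Branch on p: set p = False.
Branch on t: set t = False.
Branch on v: set v = False.
From the singleton clause (u), u = True.
From the singleton clause (q), q = True.
From the singleton clause (s), s = True.
All clauses are satisfied.
A satisfying assignment: p ↦ False; q ↦ True; r ↦ True; s ↦ True; t ↦ False; u ↦ True; v ↦ False.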